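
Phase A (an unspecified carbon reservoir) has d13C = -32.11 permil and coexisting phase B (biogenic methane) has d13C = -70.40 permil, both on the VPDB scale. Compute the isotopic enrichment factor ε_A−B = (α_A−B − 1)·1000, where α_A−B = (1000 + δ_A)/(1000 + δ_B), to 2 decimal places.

α_A−B = (1000 + -32.11) / (1000 + -70.40) = 967.89 / 929.60 = 1.041190
ε_A−B = (1.041190 − 1) × 1000 = 41.190 permil
(The approximation ε ≈ δ_A − δ_B would give 38.29 permil.)

41.19 permil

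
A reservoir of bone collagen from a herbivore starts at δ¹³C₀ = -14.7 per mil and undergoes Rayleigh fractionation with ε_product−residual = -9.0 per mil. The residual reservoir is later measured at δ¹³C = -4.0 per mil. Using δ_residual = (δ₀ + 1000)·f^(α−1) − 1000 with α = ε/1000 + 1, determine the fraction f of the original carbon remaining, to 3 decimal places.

α − 1 = ε/1000 = -0.0090
(δ_res + 1000)/(δ₀ + 1000) = (-4.0 + 1000)/(-14.7 + 1000) = 996.0/985.3 = 1.010860
f = 1.010860^(1/-0.0090) = exp(ln(1.010860)/-0.0090) = exp(0.01080/-0.0090)
f = exp(-1.2001) = 0.3012

0.301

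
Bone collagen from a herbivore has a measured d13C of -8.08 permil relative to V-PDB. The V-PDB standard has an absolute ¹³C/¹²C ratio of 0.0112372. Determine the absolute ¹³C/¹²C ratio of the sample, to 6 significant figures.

0.0111464

R_sample = R_standard × (d13C/1000 + 1)
R_sample = 0.0112372 × (-8.08/1000 + 1) = 0.0112372 × 0.991920
R_sample = 0.0111464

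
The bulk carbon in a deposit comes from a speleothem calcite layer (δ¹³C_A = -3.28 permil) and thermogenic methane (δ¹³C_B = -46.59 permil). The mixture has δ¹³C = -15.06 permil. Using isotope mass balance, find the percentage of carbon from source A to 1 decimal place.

δ_mix = f_A·δ_A + (1 − f_A)·δ_B  ⇒  f_A = (δ_mix − δ_B)/(δ_A − δ_B)
f_A = (-15.06 − (-46.59)) / (-3.28 − (-46.59))
f_A = 31.53 / 43.31 = 0.7280

72.8%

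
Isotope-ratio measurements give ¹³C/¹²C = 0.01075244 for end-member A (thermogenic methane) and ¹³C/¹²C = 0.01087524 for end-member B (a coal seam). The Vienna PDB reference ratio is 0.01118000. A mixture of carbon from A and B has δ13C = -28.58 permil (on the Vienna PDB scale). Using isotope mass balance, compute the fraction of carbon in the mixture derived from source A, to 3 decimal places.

0.120

δ_A = (0.01075244/0.01118000 − 1)×1000 = (0.961757 − 1)×1000 = -38.243 permil
δ_B = (0.01087524/0.01118000 − 1)×1000 = (0.972741 − 1)×1000 = -27.259 permil
f_A = (δ_mix − δ_B)/(δ_A − δ_B) = (-28.58 − (-27.259))/(-38.243 − (-27.259))
f_A = -1.321 / -10.984 = 0.1202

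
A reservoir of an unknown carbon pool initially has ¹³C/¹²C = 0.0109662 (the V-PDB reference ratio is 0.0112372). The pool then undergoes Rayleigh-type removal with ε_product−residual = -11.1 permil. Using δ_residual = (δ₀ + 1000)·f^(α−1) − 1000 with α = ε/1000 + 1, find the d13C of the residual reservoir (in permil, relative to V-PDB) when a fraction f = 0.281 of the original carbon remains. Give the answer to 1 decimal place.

-10.3 permil

δ₀ = (0.0109662/0.0112372 − 1)×1000 = (0.975884 − 1)×1000 = -24.116 permil
α − 1 = ε/1000 = -0.0111
f^(α−1) = 0.281^(-0.0111) = 1.014190
δ_res = (-24.116 + 1000) × 1.014190 − 1000 = 989.732 − 1000 = -10.27 permil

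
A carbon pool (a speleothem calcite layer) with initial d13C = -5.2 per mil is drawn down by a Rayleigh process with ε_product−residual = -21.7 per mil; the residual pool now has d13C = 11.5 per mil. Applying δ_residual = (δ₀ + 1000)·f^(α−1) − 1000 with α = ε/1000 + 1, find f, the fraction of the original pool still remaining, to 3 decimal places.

0.464

α − 1 = ε/1000 = -0.0217
(δ_res + 1000)/(δ₀ + 1000) = (11.5 + 1000)/(-5.2 + 1000) = 1011.5/994.8 = 1.016787
f = 1.016787^(1/-0.0217) = exp(ln(1.016787)/-0.0217) = exp(0.01665/-0.0217)
f = exp(-0.7672) = 0.4643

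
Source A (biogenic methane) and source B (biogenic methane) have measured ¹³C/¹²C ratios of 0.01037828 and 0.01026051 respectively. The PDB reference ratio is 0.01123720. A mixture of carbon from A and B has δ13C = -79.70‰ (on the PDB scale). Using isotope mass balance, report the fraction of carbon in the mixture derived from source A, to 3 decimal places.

0.689

δ_A = (0.01037828/0.01123720 − 1)×1000 = (0.923565 − 1)×1000 = -76.435‰
δ_B = (0.01026051/0.01123720 − 1)×1000 = (0.913084 − 1)×1000 = -86.916‰
f_A = (δ_mix − δ_B)/(δ_A − δ_B) = (-79.70 − (-86.916))/(-76.435 − (-86.916))
f_A = 7.216 / 10.480 = 0.6885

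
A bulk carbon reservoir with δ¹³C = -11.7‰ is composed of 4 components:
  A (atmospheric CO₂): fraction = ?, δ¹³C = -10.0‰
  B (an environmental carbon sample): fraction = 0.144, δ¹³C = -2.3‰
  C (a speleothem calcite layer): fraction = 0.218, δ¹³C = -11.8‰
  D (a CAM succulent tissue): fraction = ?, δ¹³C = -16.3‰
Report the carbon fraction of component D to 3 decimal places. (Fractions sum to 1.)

Let f_D and f_A be the unknown fractions; fractions sum to 1 so f_D + f_A = 0.638.
Mass balance: Σ fᵢ·δᵢ = δ_bulk ⇒ f_D·(-16.3) + f_A·(-10.0) = -11.7 − (-2.904) = -8.796
Substitute f_A = 0.638 − f_D:
f_D·(-16.3 − -10.0) = -8.796 − 0.638×(-10.0) = -2.416
f_D = -2.416 / -6.3 = 0.3836

0.384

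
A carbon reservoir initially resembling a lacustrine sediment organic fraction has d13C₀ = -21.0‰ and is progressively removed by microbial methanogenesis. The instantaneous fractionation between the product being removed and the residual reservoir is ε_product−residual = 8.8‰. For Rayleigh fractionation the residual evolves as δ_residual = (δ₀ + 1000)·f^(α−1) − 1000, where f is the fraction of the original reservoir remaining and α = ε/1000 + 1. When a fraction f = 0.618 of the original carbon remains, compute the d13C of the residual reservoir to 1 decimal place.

Rayleigh residual: δ_res = (δ₀ + 1000)·f^(α−1) − 1000
α = ε/1000 + 1 = 1.00880, so α − 1 = 0.00880
f^(α−1) = 0.618^(0.00880) = 0.995774
δ_res = (-21.0 + 1000) × 0.995774 − 1000 = 974.863 − 1000 = -25.14‰

-25.1‰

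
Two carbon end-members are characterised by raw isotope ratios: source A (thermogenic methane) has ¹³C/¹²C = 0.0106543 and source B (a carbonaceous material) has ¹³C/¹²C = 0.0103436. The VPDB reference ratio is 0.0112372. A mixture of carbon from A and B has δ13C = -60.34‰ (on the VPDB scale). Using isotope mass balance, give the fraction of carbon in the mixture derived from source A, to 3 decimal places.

δ_A = (0.0106543/0.0112372 − 1)×1000 = (0.948128 − 1)×1000 = -51.872‰
δ_B = (0.0103436/0.0112372 − 1)×1000 = (0.920478 − 1)×1000 = -79.522‰
f_A = (δ_mix − δ_B)/(δ_A − δ_B) = (-60.34 − (-79.522))/(-51.872 − (-79.522))
f_A = 19.182 / 27.649 = 0.6937

0.694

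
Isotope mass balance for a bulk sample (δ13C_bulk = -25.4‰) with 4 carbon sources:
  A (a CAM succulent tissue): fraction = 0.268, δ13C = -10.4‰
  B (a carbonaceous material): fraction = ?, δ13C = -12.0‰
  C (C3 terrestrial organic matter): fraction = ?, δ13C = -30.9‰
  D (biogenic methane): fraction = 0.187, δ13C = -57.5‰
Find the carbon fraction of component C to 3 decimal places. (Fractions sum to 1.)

Let f_C and f_B be the unknown fractions; fractions sum to 1 so f_C + f_B = 0.545.
Mass balance: Σ fᵢ·δᵢ = δ_bulk ⇒ f_C·(-30.9) + f_B·(-12.0) = -25.4 − (-13.540) = -11.860
Substitute f_B = 0.545 − f_C:
f_C·(-30.9 − -12.0) = -11.860 − 0.545×(-12.0) = -5.320
f_C = -5.320 / -18.9 = 0.2815

0.281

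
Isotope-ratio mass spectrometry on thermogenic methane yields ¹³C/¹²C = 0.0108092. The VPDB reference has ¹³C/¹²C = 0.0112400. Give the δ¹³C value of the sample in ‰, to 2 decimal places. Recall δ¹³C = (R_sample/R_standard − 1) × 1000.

-38.33‰

δ¹³C = (R_sample / R_standard − 1) × 1000
R_sample / R_standard = 0.0108092 / 0.0112400 = 0.961673
δ¹³C = (0.961673 − 1) × 1000 = -38.327‰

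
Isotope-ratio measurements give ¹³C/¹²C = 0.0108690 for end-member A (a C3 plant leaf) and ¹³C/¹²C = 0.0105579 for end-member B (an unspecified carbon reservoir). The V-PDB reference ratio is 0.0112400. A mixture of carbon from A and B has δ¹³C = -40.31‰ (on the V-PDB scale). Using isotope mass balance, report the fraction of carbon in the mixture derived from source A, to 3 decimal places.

δ_A = (0.0108690/0.0112400 − 1)×1000 = (0.966993 − 1)×1000 = -33.007‰
δ_B = (0.0105579/0.0112400 − 1)×1000 = (0.939315 − 1)×1000 = -60.685‰
f_A = (δ_mix − δ_B)/(δ_A − δ_B) = (-40.31 − (-60.685))/(-33.007 − (-60.685))
f_A = 20.375 / 27.678 = 0.7361

0.736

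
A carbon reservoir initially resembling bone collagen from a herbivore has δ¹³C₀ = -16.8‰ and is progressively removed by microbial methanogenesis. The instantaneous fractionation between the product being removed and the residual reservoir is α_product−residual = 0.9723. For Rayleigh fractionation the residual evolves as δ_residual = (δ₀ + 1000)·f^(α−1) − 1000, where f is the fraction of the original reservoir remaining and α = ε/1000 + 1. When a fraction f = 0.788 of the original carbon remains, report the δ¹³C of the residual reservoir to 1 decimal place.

Rayleigh residual: δ_res = (δ₀ + 1000)·f^(α−1) − 1000
α − 1 = -0.02770
f^(α−1) = 0.788^(-0.02770) = 1.006622
δ_res = (-16.8 + 1000) × 1.006622 − 1000 = 989.710 − 1000 = -10.29‰

-10.3‰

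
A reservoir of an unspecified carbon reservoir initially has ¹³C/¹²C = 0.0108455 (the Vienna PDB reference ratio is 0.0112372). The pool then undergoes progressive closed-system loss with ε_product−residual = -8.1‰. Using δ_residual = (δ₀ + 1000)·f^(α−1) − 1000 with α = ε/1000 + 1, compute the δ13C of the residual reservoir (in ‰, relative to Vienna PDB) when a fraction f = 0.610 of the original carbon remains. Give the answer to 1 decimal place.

-31.0‰

δ₀ = (0.0108455/0.0112372 − 1)×1000 = (0.965143 − 1)×1000 = -34.857‰
α − 1 = ε/1000 = -0.0081
f^(α−1) = 0.610^(-0.0081) = 1.004012
δ_res = (-34.857 + 1000) × 1.004012 − 1000 = 969.015 − 1000 = -30.99‰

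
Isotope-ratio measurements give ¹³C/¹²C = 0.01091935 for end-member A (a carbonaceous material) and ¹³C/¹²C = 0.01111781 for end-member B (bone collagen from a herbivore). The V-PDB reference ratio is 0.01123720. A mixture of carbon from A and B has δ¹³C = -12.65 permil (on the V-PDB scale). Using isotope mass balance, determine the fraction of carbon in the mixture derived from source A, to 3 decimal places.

0.115

δ_A = (0.01091935/0.01123720 − 1)×1000 = (0.971714 − 1)×1000 = -28.286 permil
δ_B = (0.01111781/0.01123720 − 1)×1000 = (0.989375 − 1)×1000 = -10.625 permil
f_A = (δ_mix − δ_B)/(δ_A − δ_B) = (-12.65 − (-10.625))/(-28.286 − (-10.625))
f_A = -2.025 / -17.661 = 0.1147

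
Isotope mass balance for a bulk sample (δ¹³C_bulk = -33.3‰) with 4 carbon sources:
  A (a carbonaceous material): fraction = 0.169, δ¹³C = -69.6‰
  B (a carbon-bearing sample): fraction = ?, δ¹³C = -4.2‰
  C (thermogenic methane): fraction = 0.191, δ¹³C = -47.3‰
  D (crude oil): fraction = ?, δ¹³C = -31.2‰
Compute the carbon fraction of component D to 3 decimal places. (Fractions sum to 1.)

Let f_D and f_B be the unknown fractions; fractions sum to 1 so f_D + f_B = 0.640.
Mass balance: Σ fᵢ·δᵢ = δ_bulk ⇒ f_D·(-31.2) + f_B·(-4.2) = -33.3 − (-20.797) = -12.503
Substitute f_B = 0.640 − f_D:
f_D·(-31.2 − -4.2) = -12.503 − 0.640×(-4.2) = -9.815
f_D = -9.815 / -27.0 = 0.3635

0.364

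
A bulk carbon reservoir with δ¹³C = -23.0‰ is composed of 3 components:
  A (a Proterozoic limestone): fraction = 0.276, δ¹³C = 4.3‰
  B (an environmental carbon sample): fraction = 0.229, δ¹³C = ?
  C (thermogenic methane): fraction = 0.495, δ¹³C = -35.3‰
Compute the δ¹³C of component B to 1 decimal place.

-29.3‰

Isotope mass balance: δ_bulk = Σ fᵢ·δᵢ.
-23.0 = 0.276×(4.3) + 0.229×δ_B + 0.495×(-35.3)
0.229·δ_B = -23.0 − (-16.287) = -6.713
δ_B = -6.713 / 0.229 = -29.32‰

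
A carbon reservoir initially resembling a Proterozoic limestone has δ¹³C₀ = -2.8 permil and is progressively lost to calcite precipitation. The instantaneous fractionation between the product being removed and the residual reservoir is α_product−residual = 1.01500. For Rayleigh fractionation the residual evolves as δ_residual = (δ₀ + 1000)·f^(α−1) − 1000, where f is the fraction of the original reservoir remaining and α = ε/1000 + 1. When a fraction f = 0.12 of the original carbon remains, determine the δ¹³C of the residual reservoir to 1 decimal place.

-34.0 permil

Rayleigh residual: δ_res = (δ₀ + 1000)·f^(α−1) − 1000
α − 1 = 0.01500
f^(α−1) = 0.12^(0.01500) = 0.968696
δ_res = (-2.8 + 1000) × 0.968696 − 1000 = 965.984 − 1000 = -34.02 permil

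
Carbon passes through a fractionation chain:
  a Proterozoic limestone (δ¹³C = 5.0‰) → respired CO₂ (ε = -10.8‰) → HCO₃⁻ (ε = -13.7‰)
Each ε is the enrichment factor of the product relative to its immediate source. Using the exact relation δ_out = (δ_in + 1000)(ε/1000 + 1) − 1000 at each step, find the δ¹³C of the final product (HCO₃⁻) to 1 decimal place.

step 1: δ = (5.00 + 1000)·(-10.8/1000 + 1) − 1000 = -5.85‰
step 2: δ = (-5.85 + 1000)·(-13.7/1000 + 1) − 1000 = -19.47‰

-19.5‰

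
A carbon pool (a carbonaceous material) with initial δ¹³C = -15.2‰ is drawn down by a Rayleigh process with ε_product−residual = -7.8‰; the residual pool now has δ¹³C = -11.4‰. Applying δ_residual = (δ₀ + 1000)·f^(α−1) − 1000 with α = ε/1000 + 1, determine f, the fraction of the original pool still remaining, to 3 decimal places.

0.610

α − 1 = ε/1000 = -0.0078
(δ_res + 1000)/(δ₀ + 1000) = (-11.4 + 1000)/(-15.2 + 1000) = 988.6/984.8 = 1.003859
f = 1.003859^(1/-0.0078) = exp(ln(1.003859)/-0.0078) = exp(0.00385/-0.0078)
f = exp(-0.4937) = 0.6103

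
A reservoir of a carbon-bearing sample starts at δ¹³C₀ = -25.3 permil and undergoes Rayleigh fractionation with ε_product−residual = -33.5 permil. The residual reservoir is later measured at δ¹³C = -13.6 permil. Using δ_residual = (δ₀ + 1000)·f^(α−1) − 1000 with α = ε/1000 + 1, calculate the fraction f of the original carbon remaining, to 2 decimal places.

α − 1 = ε/1000 = -0.0335
(δ_res + 1000)/(δ₀ + 1000) = (-13.6 + 1000)/(-25.3 + 1000) = 986.4/974.7 = 1.012004
f = 1.012004^(1/-0.0335) = exp(ln(1.012004)/-0.0335) = exp(0.01193/-0.0335)
f = exp(-0.3562) = 0.7003

0.70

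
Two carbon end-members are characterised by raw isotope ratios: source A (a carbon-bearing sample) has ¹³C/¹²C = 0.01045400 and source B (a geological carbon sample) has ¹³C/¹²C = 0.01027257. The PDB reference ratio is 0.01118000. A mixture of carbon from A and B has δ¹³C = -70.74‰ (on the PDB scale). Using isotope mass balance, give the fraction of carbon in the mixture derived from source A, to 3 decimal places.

0.642

δ_A = (0.01045400/0.01118000 − 1)×1000 = (0.935063 − 1)×1000 = -64.937‰
δ_B = (0.01027257/0.01118000 − 1)×1000 = (0.918835 − 1)×1000 = -81.165‰
f_A = (δ_mix − δ_B)/(δ_A − δ_B) = (-70.74 − (-81.165))/(-64.937 − (-81.165))
f_A = 10.425 / 16.228 = 0.6424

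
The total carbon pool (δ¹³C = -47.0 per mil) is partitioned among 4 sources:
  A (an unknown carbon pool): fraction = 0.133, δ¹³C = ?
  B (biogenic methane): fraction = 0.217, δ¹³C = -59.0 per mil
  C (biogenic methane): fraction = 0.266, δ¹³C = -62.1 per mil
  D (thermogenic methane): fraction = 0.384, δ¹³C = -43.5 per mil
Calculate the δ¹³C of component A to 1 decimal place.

-7.3 per mil

Isotope mass balance: δ_bulk = Σ fᵢ·δᵢ.
-47.0 = 0.133×δ_A + 0.217×(-59.0) + 0.266×(-62.1) + 0.384×(-43.5)
0.133·δ_A = -47.0 − (-46.026) = -0.974
δ_A = -0.974 / 0.133 = -7.33 per mil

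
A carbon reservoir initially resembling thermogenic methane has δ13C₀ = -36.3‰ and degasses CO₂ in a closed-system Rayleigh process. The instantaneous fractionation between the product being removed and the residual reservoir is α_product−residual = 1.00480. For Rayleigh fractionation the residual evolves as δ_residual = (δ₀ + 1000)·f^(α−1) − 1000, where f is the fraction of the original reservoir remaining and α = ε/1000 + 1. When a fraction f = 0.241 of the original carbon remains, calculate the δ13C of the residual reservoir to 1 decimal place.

Rayleigh residual: δ_res = (δ₀ + 1000)·f^(α−1) − 1000
α − 1 = 0.00480
f^(α−1) = 0.241^(0.00480) = 0.993193
δ_res = (-36.3 + 1000) × 0.993193 − 1000 = 957.140 − 1000 = -42.86‰

-42.9‰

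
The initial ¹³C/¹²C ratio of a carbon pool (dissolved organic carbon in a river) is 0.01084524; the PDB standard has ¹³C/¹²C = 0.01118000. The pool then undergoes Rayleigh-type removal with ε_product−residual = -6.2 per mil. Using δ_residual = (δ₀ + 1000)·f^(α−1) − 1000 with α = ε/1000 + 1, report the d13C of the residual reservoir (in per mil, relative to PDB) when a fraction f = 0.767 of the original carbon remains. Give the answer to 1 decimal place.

δ₀ = (0.01084524/0.01118000 − 1)×1000 = (0.970057 − 1)×1000 = -29.943 per mil
α − 1 = ε/1000 = -0.0062
f^(α−1) = 0.767^(-0.0062) = 1.001646
δ_res = (-29.943 + 1000) × 1.001646 − 1000 = 971.654 − 1000 = -28.35 per mil

-28.3 per mil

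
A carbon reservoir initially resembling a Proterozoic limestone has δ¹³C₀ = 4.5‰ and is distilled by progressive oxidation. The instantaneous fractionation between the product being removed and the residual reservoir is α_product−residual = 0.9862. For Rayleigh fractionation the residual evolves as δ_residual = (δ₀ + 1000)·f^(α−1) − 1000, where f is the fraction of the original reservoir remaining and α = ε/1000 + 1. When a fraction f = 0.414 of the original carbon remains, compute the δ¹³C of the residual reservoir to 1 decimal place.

Rayleigh residual: δ_res = (δ₀ + 1000)·f^(α−1) − 1000
α − 1 = -0.01380
f^(α−1) = 0.414^(-0.01380) = 1.012244
δ_res = (4.5 + 1000) × 1.012244 − 1000 = 1016.800 − 1000 = 16.80‰

16.8‰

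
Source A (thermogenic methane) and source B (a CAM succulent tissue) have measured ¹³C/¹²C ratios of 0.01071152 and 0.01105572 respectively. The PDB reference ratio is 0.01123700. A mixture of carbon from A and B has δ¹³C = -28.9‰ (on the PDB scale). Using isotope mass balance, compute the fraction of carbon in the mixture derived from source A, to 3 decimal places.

0.417

δ_A = (0.01071152/0.01123700 − 1)×1000 = (0.953237 − 1)×1000 = -46.763‰
δ_B = (0.01105572/0.01123700 − 1)×1000 = (0.983868 − 1)×1000 = -16.132‰
f_A = (δ_mix − δ_B)/(δ_A − δ_B) = (-28.9 − (-16.132))/(-46.763 − (-16.132))
f_A = -12.768 / -30.631 = 0.4168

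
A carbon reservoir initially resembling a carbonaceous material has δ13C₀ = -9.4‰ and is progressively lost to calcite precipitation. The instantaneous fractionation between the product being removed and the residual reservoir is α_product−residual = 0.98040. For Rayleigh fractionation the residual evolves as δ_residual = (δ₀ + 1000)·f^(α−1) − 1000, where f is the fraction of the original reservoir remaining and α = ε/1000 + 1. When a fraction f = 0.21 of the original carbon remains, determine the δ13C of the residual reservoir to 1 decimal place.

21.4‰

Rayleigh residual: δ_res = (δ₀ + 1000)·f^(α−1) − 1000
α − 1 = -0.01960
f^(α−1) = 0.21^(-0.01960) = 1.031061
δ_res = (-9.4 + 1000) × 1.031061 − 1000 = 1021.369 − 1000 = 21.37‰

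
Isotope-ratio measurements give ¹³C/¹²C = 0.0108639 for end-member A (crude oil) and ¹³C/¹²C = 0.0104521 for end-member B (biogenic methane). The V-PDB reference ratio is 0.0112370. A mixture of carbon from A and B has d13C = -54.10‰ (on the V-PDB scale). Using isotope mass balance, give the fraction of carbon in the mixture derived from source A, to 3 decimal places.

0.430

δ_A = (0.0108639/0.0112370 − 1)×1000 = (0.966797 − 1)×1000 = -33.203‰
δ_B = (0.0104521/0.0112370 − 1)×1000 = (0.930150 − 1)×1000 = -69.850‰
f_A = (δ_mix − δ_B)/(δ_A − δ_B) = (-54.10 − (-69.850))/(-33.203 − (-69.850))
f_A = 15.750 / 36.647 = 0.4298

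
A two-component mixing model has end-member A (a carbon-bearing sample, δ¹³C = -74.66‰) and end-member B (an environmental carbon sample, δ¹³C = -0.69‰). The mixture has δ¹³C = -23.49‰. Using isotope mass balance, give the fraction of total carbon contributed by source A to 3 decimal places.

δ_mix = f_A·δ_A + (1 − f_A)·δ_B  ⇒  f_A = (δ_mix − δ_B)/(δ_A − δ_B)
f_A = (-23.49 − (-0.69)) / (-74.66 − (-0.69))
f_A = -22.80 / -73.97 = 0.3082

0.308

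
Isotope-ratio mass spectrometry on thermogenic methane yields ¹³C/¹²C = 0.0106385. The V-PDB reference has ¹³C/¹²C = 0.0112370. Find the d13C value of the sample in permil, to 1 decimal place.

d13C = (R_sample / R_standard − 1) × 1000
R_sample / R_standard = 0.0106385 / 0.0112370 = 0.946738
d13C = (0.946738 − 1) × 1000 = -53.26 permil

-53.3 permil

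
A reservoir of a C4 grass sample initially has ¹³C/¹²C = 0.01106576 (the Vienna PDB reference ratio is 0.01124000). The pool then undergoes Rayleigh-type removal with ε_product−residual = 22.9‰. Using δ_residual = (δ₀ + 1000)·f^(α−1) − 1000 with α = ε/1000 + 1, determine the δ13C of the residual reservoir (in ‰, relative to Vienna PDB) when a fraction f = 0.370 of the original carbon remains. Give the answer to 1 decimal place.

-37.7‰

δ₀ = (0.01106576/0.01124000 − 1)×1000 = (0.984498 − 1)×1000 = -15.502‰
α − 1 = ε/1000 = 0.0229
f^(α−1) = 0.370^(0.0229) = 0.977489
δ_res = (-15.502 + 1000) × 0.977489 − 1000 = 962.336 − 1000 = -37.66‰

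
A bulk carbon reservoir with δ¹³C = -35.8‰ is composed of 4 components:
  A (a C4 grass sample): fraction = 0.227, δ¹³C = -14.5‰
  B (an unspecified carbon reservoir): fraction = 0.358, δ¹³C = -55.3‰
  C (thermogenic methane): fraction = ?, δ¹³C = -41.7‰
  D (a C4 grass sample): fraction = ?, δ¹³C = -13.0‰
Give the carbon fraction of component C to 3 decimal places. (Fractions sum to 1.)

Let f_C and f_D be the unknown fractions; fractions sum to 1 so f_C + f_D = 0.415.
Mass balance: Σ fᵢ·δᵢ = δ_bulk ⇒ f_C·(-41.7) + f_D·(-13.0) = -35.8 − (-23.089) = -12.711
Substitute f_D = 0.415 − f_C:
f_C·(-41.7 − -13.0) = -12.711 − 0.415×(-13.0) = -7.316
f_C = -7.316 / -28.7 = 0.2549

0.255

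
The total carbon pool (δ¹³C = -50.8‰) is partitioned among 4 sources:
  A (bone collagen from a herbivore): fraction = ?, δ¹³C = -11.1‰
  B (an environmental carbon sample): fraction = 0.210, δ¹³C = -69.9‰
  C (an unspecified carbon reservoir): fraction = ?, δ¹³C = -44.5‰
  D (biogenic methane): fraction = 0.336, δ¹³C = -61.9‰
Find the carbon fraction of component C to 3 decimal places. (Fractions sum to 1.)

Let f_C and f_A be the unknown fractions; fractions sum to 1 so f_C + f_A = 0.454.
Mass balance: Σ fᵢ·δᵢ = δ_bulk ⇒ f_C·(-44.5) + f_A·(-11.1) = -50.8 − (-35.477) = -15.323
Substitute f_A = 0.454 − f_C:
f_C·(-44.5 − -11.1) = -15.323 − 0.454×(-11.1) = -10.283
f_C = -10.283 / -33.4 = 0.3079

0.308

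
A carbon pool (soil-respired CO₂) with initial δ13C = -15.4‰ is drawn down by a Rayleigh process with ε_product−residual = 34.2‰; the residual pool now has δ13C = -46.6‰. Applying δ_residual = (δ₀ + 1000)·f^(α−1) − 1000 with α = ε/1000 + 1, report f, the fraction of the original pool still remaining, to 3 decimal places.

α − 1 = ε/1000 = 0.0342
(δ_res + 1000)/(δ₀ + 1000) = (-46.6 + 1000)/(-15.4 + 1000) = 953.4/984.6 = 0.968312
f = 0.968312^(1/0.0342) = exp(ln(0.968312)/0.0342) = exp(-0.03220/0.0342)
f = exp(-0.9415) = 0.3900

0.390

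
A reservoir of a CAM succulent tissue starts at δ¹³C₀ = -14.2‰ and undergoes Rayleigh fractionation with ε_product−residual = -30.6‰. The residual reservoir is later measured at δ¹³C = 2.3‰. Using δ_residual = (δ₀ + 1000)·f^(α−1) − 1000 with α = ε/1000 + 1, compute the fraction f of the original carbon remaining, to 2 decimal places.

0.58

α − 1 = ε/1000 = -0.0306
(δ_res + 1000)/(δ₀ + 1000) = (2.3 + 1000)/(-14.2 + 1000) = 1002.3/985.8 = 1.016738
f = 1.016738^(1/-0.0306) = exp(ln(1.016738)/-0.0306) = exp(0.01660/-0.0306)
f = exp(-0.5425) = 0.5813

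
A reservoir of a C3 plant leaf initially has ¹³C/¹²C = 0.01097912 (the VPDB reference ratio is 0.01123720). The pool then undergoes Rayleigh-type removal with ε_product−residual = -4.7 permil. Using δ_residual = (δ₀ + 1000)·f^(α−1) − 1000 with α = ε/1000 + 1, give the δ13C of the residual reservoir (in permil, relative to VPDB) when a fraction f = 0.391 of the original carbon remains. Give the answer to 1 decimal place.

δ₀ = (0.01097912/0.01123720 − 1)×1000 = (0.977033 − 1)×1000 = -22.967 permil
α − 1 = ε/1000 = -0.0047
f^(α−1) = 0.391^(-0.0047) = 1.004423
δ_res = (-22.967 + 1000) × 1.004423 − 1000 = 981.355 − 1000 = -18.64 permil

-18.6 permil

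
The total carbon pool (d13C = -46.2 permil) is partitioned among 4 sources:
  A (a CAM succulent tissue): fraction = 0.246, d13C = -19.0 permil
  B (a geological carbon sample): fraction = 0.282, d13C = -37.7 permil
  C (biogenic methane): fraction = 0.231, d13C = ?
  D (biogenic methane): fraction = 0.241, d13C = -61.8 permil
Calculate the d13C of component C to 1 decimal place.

Isotope mass balance: δ_bulk = Σ fᵢ·δᵢ.
-46.2 = 0.246×(-19.0) + 0.282×(-37.7) + 0.231×δ_C + 0.241×(-61.8)
0.231·δ_C = -46.2 − (-30.199) = -16.001
δ_C = -16.001 / 0.231 = -69.27 permil

-69.3 permil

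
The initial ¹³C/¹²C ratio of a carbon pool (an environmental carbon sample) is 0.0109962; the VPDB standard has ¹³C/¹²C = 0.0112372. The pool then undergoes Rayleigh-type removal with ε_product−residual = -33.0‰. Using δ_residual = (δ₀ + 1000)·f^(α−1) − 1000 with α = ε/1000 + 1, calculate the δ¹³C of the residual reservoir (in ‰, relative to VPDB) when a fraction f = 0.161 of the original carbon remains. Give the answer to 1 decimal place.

39.3‰

δ₀ = (0.0109962/0.0112372 − 1)×1000 = (0.978553 − 1)×1000 = -21.447‰
α − 1 = ε/1000 = -0.0330
f^(α−1) = 0.161^(-0.0330) = 1.062123
δ_res = (-21.447 + 1000) × 1.062123 − 1000 = 1039.344 − 1000 = 39.34‰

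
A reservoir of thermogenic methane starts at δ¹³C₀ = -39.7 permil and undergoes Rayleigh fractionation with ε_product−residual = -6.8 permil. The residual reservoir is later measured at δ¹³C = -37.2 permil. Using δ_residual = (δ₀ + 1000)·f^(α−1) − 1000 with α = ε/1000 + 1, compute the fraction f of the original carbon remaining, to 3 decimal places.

0.682

α − 1 = ε/1000 = -0.0068
(δ_res + 1000)/(δ₀ + 1000) = (-37.2 + 1000)/(-39.7 + 1000) = 962.8/960.3 = 1.002603
f = 1.002603^(1/-0.0068) = exp(ln(1.002603)/-0.0068) = exp(0.00260/-0.0068)
f = exp(-0.3823) = 0.6823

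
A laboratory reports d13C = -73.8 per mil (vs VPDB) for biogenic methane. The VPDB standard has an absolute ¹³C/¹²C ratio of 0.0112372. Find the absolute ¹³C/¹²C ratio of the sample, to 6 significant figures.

0.0104079

R_sample = R_standard × (d13C/1000 + 1)
R_sample = 0.0112372 × (-73.8/1000 + 1) = 0.0112372 × 0.926200
R_sample = 0.0104079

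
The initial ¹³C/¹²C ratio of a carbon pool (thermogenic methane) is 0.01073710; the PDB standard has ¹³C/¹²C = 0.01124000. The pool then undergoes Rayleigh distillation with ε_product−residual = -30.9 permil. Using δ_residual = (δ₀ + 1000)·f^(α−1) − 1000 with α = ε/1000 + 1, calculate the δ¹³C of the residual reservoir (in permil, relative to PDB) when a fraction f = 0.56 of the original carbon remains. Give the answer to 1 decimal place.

δ₀ = (0.01073710/0.01124000 − 1)×1000 = (0.955258 − 1)×1000 = -44.742 permil
α − 1 = ε/1000 = -0.0309
f^(α−1) = 0.56^(-0.0309) = 1.018078
δ_res = (-44.742 + 1000) × 1.018078 − 1000 = 972.527 − 1000 = -27.47 permil

-27.5 permil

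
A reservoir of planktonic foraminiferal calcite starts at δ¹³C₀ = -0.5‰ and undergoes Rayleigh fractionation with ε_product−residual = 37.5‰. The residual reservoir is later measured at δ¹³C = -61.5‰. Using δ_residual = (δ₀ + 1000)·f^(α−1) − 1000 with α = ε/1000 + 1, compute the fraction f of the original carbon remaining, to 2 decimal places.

0.19

α − 1 = ε/1000 = 0.0375
(δ_res + 1000)/(δ₀ + 1000) = (-61.5 + 1000)/(-0.5 + 1000) = 938.5/999.5 = 0.938969
f = 0.938969^(1/0.0375) = exp(ln(0.938969)/0.0375) = exp(-0.06297/0.0375)
f = exp(-1.6793) = 0.1865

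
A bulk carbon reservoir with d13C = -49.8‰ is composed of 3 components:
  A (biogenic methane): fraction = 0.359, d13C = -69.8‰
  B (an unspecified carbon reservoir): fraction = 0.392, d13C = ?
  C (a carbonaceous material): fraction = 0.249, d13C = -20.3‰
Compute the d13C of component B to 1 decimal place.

-50.2‰

Isotope mass balance: δ_bulk = Σ fᵢ·δᵢ.
-49.8 = 0.359×(-69.8) + 0.392×δ_B + 0.249×(-20.3)
0.392·δ_B = -49.8 − (-30.113) = -19.687
δ_B = -19.687 / 0.392 = -50.22‰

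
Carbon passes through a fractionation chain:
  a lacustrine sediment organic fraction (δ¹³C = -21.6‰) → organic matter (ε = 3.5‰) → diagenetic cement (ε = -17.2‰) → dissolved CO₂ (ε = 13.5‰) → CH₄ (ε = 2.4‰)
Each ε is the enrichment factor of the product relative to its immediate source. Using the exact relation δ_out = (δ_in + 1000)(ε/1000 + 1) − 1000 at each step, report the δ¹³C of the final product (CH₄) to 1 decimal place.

step 1: δ = (-21.60 + 1000)·(3.5/1000 + 1) − 1000 = -18.18‰
step 2: δ = (-18.18 + 1000)·(-17.2/1000 + 1) − 1000 = -35.06‰
step 3: δ = (-35.06 + 1000)·(13.5/1000 + 1) − 1000 = -22.04‰
step 4: δ = (-22.04 + 1000)·(2.4/1000 + 1) − 1000 = -19.69‰

-19.7‰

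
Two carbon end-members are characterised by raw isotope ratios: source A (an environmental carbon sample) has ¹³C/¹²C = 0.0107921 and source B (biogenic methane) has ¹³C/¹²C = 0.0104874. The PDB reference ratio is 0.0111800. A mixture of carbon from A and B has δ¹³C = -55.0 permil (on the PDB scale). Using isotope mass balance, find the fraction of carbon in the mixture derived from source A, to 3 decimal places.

δ_A = (0.0107921/0.0111800 − 1)×1000 = (0.965304 − 1)×1000 = -34.696 permil
δ_B = (0.0104874/0.0111800 − 1)×1000 = (0.938050 − 1)×1000 = -61.950 permil
f_A = (δ_mix − δ_B)/(δ_A − δ_B) = (-55.0 − (-61.950))/(-34.696 − (-61.950))
f_A = 6.950 / 27.254 = 0.2550

0.255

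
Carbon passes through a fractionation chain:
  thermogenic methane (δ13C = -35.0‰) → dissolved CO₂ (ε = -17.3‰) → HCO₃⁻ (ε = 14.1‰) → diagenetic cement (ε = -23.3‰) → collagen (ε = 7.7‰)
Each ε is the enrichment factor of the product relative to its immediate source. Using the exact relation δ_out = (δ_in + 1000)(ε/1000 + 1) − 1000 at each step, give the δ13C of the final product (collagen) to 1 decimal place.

step 1: δ = (-35.00 + 1000)·(-17.3/1000 + 1) − 1000 = -51.69‰
step 2: δ = (-51.69 + 1000)·(14.1/1000 + 1) − 1000 = -38.32‰
step 3: δ = (-38.32 + 1000)·(-23.3/1000 + 1) − 1000 = -60.73‰
step 4: δ = (-60.73 + 1000)·(7.7/1000 + 1) − 1000 = -53.50‰

-53.5‰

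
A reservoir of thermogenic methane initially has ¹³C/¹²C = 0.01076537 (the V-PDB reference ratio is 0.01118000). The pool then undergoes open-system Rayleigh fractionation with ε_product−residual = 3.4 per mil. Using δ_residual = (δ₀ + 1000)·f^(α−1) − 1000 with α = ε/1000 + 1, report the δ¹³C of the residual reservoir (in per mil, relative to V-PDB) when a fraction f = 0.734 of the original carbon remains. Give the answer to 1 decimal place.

-38.1 per mil

δ₀ = (0.01076537/0.01118000 − 1)×1000 = (0.962913 − 1)×1000 = -37.087 per mil
α − 1 = ε/1000 = 0.0034
f^(α−1) = 0.734^(0.0034) = 0.998949
δ_res = (-37.087 + 1000) × 0.998949 − 1000 = 961.901 − 1000 = -38.10 per mil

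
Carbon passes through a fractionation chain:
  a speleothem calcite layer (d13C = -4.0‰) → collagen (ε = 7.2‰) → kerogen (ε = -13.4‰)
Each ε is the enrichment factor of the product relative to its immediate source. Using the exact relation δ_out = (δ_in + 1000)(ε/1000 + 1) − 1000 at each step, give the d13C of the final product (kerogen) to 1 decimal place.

-10.3‰

step 1: δ = (-4.00 + 1000)·(7.2/1000 + 1) − 1000 = 3.17‰
step 2: δ = (3.17 + 1000)·(-13.4/1000 + 1) − 1000 = -10.27‰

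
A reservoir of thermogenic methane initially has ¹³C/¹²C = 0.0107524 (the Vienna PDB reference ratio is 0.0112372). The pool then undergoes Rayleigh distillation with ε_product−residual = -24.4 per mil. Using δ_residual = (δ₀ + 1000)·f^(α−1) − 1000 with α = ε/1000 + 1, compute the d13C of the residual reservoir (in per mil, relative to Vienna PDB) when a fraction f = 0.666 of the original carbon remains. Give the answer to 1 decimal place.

δ₀ = (0.0107524/0.0112372 − 1)×1000 = (0.956858 − 1)×1000 = -43.142 per mil
α − 1 = ε/1000 = -0.0244
f^(α−1) = 0.666^(-0.0244) = 1.009967
δ_res = (-43.142 + 1000) × 1.009967 − 1000 = 966.395 − 1000 = -33.61 per mil

-33.6 per mil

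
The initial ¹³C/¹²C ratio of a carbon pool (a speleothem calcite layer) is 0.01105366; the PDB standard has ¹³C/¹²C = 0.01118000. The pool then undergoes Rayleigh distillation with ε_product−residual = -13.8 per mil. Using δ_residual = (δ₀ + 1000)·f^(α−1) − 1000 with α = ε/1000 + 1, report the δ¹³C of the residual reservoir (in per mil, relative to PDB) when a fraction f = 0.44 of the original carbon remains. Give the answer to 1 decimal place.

δ₀ = (0.01105366/0.01118000 − 1)×1000 = (0.988699 − 1)×1000 = -11.301 per mil
α − 1 = ε/1000 = -0.0138
f^(α−1) = 0.44^(-0.0138) = 1.011394
δ_res = (-11.301 + 1000) × 1.011394 − 1000 = 999.965 − 1000 = -0.04 per mil

0.0 per mil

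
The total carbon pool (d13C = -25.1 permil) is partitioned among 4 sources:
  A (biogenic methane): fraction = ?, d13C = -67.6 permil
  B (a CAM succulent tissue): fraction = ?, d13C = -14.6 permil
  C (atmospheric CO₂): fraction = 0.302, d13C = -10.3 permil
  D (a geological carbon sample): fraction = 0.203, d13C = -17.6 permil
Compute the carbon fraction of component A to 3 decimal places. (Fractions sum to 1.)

0.211

Let f_A and f_B be the unknown fractions; fractions sum to 1 so f_A + f_B = 0.495.
Mass balance: Σ fᵢ·δᵢ = δ_bulk ⇒ f_A·(-67.6) + f_B·(-14.6) = -25.1 − (-6.683) = -18.417
Substitute f_B = 0.495 − f_A:
f_A·(-67.6 − -14.6) = -18.417 − 0.495×(-14.6) = -11.190
f_A = -11.190 / -53.0 = 0.2111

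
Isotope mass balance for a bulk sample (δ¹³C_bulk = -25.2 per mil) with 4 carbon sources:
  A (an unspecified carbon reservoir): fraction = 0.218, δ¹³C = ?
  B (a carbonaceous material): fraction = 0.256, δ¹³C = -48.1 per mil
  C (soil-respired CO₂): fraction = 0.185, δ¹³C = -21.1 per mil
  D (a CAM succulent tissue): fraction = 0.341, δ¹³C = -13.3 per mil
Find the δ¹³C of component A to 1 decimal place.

Isotope mass balance: δ_bulk = Σ fᵢ·δᵢ.
-25.2 = 0.218×δ_A + 0.256×(-48.1) + 0.185×(-21.1) + 0.341×(-13.3)
0.218·δ_A = -25.2 − (-20.752) = -4.448
δ_A = -4.448 / 0.218 = -20.40 per mil

-20.4 per mil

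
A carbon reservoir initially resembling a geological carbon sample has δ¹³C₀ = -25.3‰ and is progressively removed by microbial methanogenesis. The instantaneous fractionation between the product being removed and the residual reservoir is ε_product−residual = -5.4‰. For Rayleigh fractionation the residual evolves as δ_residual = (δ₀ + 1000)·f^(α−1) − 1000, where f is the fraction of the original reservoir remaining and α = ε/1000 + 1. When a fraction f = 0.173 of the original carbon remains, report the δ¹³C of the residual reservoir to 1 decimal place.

Rayleigh residual: δ_res = (δ₀ + 1000)·f^(α−1) − 1000
α = ε/1000 + 1 = 0.99460, so α − 1 = -0.00540
f^(α−1) = 0.173^(-0.00540) = 1.009519
δ_res = (-25.3 + 1000) × 1.009519 − 1000 = 983.978 − 1000 = -16.02‰

-16.0‰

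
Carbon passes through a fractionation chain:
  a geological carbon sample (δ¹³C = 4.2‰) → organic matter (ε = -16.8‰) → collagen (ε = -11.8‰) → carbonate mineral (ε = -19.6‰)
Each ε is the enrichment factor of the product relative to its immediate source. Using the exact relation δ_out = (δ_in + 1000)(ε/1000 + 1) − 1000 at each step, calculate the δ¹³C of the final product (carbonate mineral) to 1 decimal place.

-43.4‰

step 1: δ = (4.20 + 1000)·(-16.8/1000 + 1) − 1000 = -12.67‰
step 2: δ = (-12.67 + 1000)·(-11.8/1000 + 1) − 1000 = -24.32‰
step 3: δ = (-24.32 + 1000)·(-19.6/1000 + 1) − 1000 = -43.44‰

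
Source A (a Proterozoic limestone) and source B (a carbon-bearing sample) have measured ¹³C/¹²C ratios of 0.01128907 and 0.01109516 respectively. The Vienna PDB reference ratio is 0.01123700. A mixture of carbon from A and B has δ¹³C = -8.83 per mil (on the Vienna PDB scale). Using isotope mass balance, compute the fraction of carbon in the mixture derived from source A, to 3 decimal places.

0.220

δ_A = (0.01128907/0.01123700 − 1)×1000 = (1.004634 − 1)×1000 = 4.634 per mil
δ_B = (0.01109516/0.01123700 − 1)×1000 = (0.987377 − 1)×1000 = -12.623 per mil
f_A = (δ_mix − δ_B)/(δ_A − δ_B) = (-8.83 − (-12.623))/(4.634 − (-12.623))
f_A = 3.793 / 17.256 = 0.2198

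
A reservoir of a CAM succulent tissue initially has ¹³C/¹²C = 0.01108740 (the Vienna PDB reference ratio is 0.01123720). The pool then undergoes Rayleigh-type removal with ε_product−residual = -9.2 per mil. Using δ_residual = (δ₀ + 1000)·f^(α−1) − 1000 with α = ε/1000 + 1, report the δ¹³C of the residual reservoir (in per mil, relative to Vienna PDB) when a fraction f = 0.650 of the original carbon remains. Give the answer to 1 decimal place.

δ₀ = (0.01108740/0.01123720 − 1)×1000 = (0.986669 − 1)×1000 = -13.331 per mil
α − 1 = ε/1000 = -0.0092
f^(α−1) = 0.650^(-0.0092) = 1.003971
δ_res = (-13.331 + 1000) × 1.003971 − 1000 = 990.587 − 1000 = -9.41 per mil

-9.4 per mil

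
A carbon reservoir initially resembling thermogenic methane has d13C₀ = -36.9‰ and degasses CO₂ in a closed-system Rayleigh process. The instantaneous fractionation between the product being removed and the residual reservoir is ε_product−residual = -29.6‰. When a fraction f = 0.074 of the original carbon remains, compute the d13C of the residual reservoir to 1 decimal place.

Rayleigh residual: δ_res = (δ₀ + 1000)·f^(α−1) − 1000
α = ε/1000 + 1 = 0.97040, so α − 1 = -0.02960
f^(α−1) = 0.074^(-0.02960) = 1.080117
δ_res = (-36.9 + 1000) × 1.080117 − 1000 = 1040.261 − 1000 = 40.26‰

40.3‰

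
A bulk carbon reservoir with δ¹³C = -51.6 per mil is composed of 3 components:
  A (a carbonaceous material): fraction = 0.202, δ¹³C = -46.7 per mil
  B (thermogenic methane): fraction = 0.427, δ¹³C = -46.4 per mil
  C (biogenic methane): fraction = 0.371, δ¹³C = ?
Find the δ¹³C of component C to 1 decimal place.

Isotope mass balance: δ_bulk = Σ fᵢ·δᵢ.
-51.6 = 0.202×(-46.7) + 0.427×(-46.4) + 0.371×δ_C
0.371·δ_C = -51.6 − (-29.246) = -22.354
δ_C = -22.354 / 0.371 = -60.25 per mil

-60.3 per mil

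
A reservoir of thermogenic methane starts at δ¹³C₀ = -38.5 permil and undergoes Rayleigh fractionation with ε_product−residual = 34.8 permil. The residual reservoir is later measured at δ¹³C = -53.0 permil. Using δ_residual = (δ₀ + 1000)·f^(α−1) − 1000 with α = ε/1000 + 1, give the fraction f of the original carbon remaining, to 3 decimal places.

α − 1 = ε/1000 = 0.0348
(δ_res + 1000)/(δ₀ + 1000) = (-53.0 + 1000)/(-38.5 + 1000) = 947.0/961.5 = 0.984919
f = 0.984919^(1/0.0348) = exp(ln(0.984919)/0.0348) = exp(-0.01520/0.0348)
f = exp(-0.4367) = 0.6462

0.646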